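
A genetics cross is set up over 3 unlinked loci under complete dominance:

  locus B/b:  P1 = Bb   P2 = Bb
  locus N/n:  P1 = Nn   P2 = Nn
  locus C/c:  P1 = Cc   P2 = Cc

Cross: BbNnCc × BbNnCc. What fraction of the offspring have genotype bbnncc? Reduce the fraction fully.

BbNnCc gametes: BNC×1, BNc×1, BnC×1, Bnc×1, bNC×1, bNc×1, bnC×1, bnc×1
BbNnCc gametes: BNC×1, BNc×1, BnC×1, Bnc×1, bNC×1, bNc×1, bnC×1, bnc×1
BbNnCc×BbNnCc grid (8·8=64): BBNNCC=1 BBNNCc=2 BBNNcc=1 BBNnCC=2 BBNnCc=4 BBNncc=2 BBnnCC=1 BBnnCc=2 BBnncc=1 BbNNCC=2 BbNNCc=4 BbNNcc=2 BbNnCC=4 BbNnCc=8 BbNncc=4 BbnnCC=2 BbnnCc=4 Bbnncc=2 bbNNCC=1 bbNNCc=2 bbNNcc=1 bbNnCC=2 bbNnCc=4 bbNncc=2 bbnnCC=1 bbnnCc=2 bbnncc=1
bbnncc hits 1/64; gcd=1; 1÷1/64÷1 = 1/64

P(bbnncc) = 1/64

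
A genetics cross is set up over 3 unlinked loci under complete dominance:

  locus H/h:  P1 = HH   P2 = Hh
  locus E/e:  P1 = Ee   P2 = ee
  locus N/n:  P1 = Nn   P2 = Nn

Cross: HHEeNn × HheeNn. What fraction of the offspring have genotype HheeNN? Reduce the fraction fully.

HHEeNn gametes: HEN×2, HEn×2, HeN×2, Hen×2
HheeNn gametes: HeN×2, Hen×2, heN×2, hen×2
HHEeNn×HheeNn grid (8·8=64): HHEeNN=4 HHEeNn=8 HHEenn=4 HHeeNN=4 HHeeNn=8 HHeenn=4 HhEeNN=4 HhEeNn=8 HhEenn=4 HheeNN=4 HheeNn=8 Hheenn=4
HheeNN hits 4/64; gcd=4; 4÷4/64÷4 = 1/16

P(HheeNN) = 1/16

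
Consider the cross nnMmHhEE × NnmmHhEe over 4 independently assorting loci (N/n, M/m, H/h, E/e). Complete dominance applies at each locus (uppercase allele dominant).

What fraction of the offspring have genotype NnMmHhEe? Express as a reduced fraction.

P(NnMmHhEe) = 1/16

nnMmHhEE gametes: nMHE×4, nMhE×4, nmHE×4, nmhE×4
NnmmHhEe gametes: NmHE×2, NmHe×2, NmhE×2, Nmhe×2, nmHE×2, nmHe×2, nmhE×2, nmhe×2
nnMmHhEE×NnmmHhEe grid (16·16=256): NnMmHHEE=8 NnMmHHEe=8 NnMmHhEE=16 NnMmHhEe=16 NnMmhhEE=8 NnMmhhEe=8 NnmmHHEE=8 NnmmHHEe=8 NnmmHhEE=16 NnmmHhEe=16 NnmmhhEE=8 NnmmhhEe=8 nnMmHHEE=8 nnMmHHEe=8 nnMmHhEE=16 nnMmHhEe=16 nnMmhhEE=8 nnMmhhEe=8 nnmmHHEE=8 nnmmHHEe=8 nnmmHhEE=16 nnmmHhEe=16 nnmmhhEE=8 nnmmhhEe=8
NnMmHhEe hits 16/256; gcd=16; 16÷16/256÷16 = 1/16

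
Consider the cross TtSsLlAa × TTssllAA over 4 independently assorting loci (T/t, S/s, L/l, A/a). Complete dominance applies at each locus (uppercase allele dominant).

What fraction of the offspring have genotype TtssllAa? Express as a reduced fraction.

TtSsLlAa gametes: TSLA×1, TSLa×1, TSlA×1, TSla×1, TsLA×1, TsLa×1, TslA×1, Tsla×1, tSLA×1, tSLa×1, tSlA×1, tSla×1, tsLA×1, tsLa×1, tslA×1, tsla×1
TTssllAA gametes: TslA×16
TtSsLlAa×TTssllAA grid (16·16=256): TTSsLlAA=16 TTSsLlAa=16 TTSsllAA=16 TTSsllAa=16 TTssLlAA=16 TTssLlAa=16 TTssllAA=16 TTssllAa=16 TtSsLlAA=16 TtSsLlAa=16 TtSsllAA=16 TtSsllAa=16 TtssLlAA=16 TtssLlAa=16 TtssllAA=16 TtssllAa=16
TtssllAa hits 16/256; gcd=16; 16÷16/256÷16 = 1/16

P(TtssllAa) = 1/16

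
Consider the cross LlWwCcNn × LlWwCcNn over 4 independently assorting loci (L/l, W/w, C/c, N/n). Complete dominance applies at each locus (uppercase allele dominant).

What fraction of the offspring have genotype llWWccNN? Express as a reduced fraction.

LlWwCcNn gametes: LWCN×1, LWCn×1, LWcN×1, LWcn×1, LwCN×1, LwCn×1, LwcN×1, Lwcn×1, lWCN×1, lWCn×1, lWcN×1, lWcn×1, lwCN×1, lwCn×1, lwcN×1, lwcn×1
LlWwCcNn gametes: LWCN×1, LWCn×1, LWcN×1, LWcn×1, LwCN×1, LwCn×1, LwcN×1, Lwcn×1, lWCN×1, lWCn×1, lWcN×1, lWcn×1, lwCN×1, lwCn×1, lwcN×1, lwcn×1
LlWwCcNn×LlWwCcNn grid (16·16=256): LLWWCCNN=1 LLWWCCNn=2 LLWWCCnn=1 LLWWCcNN=2 LLWWCcNn=4 LLWWCcnn=2 LLWWccNN=1 LLWWccNn=2 LLWWccnn=1 LLWwCCNN=2 LLWwCCNn=4 LLWwCCnn=2 LLWwCcNN=4 LLWwCcNn=8 LLWwCcnn=4 LLWwccNN=2 LLWwccNn=4 LLWwccnn=2 LLwwCCNN=1 LLwwCCNn=2 LLwwCCnn=1 LLwwCcNN=2 LLwwCcNn=4 LLwwCcnn=2 LLwwccNN=1 LLwwccNn=2 LLwwccnn=1 LlWWCCNN=2 LlWWCCNn=4 LlWWCCnn=2 LlWWCcNN=4 LlWWCcNn=8 LlWWCcnn=4 LlWWccNN=2 LlWWccNn=4 LlWWccnn=2 LlWwCCNN=4 LlWwCCNn=8 LlWwCCnn=4 LlWwCcNN=8 LlWwCcNn=16 LlWwCcnn=8 LlWwccNN=4 LlWwccNn=8 LlWwccnn=4 LlwwCCNN=2 LlwwCCNn=4 LlwwCCnn=2 LlwwCcNN=4 LlwwCcNn=8 LlwwCcnn=4 LlwwccNN=2 LlwwccNn=4 Llwwccnn=2 llWWCCNN=1 llWWCCNn=2 llWWCCnn=1 llWWCcNN=2 llWWCcNn=4 llWWCcnn=2 llWWccNN=1 llWWccNn=2 llWWccnn=1 llWwCCNN=2 llWwCCNn=4 llWwCCnn=2 llWwCcNN=4 llWwCcNn=8 llWwCcnn=4 llWwccNN=2 llWwccNn=4 llWwccnn=2 llwwCCNN=1 llwwCCNn=2 llwwCCnn=1 llwwCcNN=2 llwwCcNn=4 llwwCcnn=2 llwwccNN=1 llwwccNn=2 llwwccnn=1
llWWccNN hits 1/256; gcd=1; 1÷1/256÷1 = 1/256

P(llWWccNN) = 1/256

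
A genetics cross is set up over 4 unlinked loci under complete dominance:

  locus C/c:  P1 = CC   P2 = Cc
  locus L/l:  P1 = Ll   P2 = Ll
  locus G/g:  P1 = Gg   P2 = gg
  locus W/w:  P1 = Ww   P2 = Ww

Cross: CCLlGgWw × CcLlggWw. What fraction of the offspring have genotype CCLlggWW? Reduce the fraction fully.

CCLlGgWw gametes: CLGW×2, CLGw×2, CLgW×2, CLgw×2, ClGW×2, ClGw×2, ClgW×2, Clgw×2
CcLlggWw gametes: CLgW×2, CLgw×2, ClgW×2, Clgw×2, cLgW×2, cLgw×2, clgW×2, clgw×2
CCLlGgWw×CcLlggWw grid (16·16=256): CCLLGgWW=4 CCLLGgWw=8 CCLLGgww=4 CCLLggWW=4 CCLLggWw=8 CCLLggww=4 CCLlGgWW=8 CCLlGgWw=16 CCLlGgww=8 CCLlggWW=8 CCLlggWw=16 CCLlggww=8 CCllGgWW=4 CCllGgWw=8 CCllGgww=4 CCllggWW=4 CCllggWw=8 CCllggww=4 CcLLGgWW=4 CcLLGgWw=8 CcLLGgww=4 CcLLggWW=4 CcLLggWw=8 CcLLggww=4 CcLlGgWW=8 CcLlGgWw=16 CcLlGgww=8 CcLlggWW=8 CcLlggWw=16 CcLlggww=8 CcllGgWW=4 CcllGgWw=8 CcllGgww=4 CcllggWW=4 CcllggWw=8 Ccllggww=4
CCLlggWW hits 8/256; gcd=8; 8÷8/256÷8 = 1/32

P(CCLlggWW) = 1/32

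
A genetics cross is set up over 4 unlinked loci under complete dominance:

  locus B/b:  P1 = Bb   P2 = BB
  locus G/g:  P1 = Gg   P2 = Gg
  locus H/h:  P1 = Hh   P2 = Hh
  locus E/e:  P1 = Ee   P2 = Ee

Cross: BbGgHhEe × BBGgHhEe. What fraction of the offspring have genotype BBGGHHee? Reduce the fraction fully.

BbGgHhEe gametes: BGHE×1, BGHe×1, BGhE×1, BGhe×1, BgHE×1, BgHe×1, BghE×1, Bghe×1, bGHE×1, bGHe×1, bGhE×1, bGhe×1, bgHE×1, bgHe×1, bghE×1, bghe×1
BBGgHhEe gametes: BGHE×2, BGHe×2, BGhE×2, BGhe×2, BgHE×2, BgHe×2, BghE×2, Bghe×2
BbGgHhEe×BBGgHhEe grid (16·16=256): BBGGHHEE=2 BBGGHHEe=4 BBGGHHee=2 BBGGHhEE=4 BBGGHhEe=8 BBGGHhee=4 BBGGhhEE=2 BBGGhhEe=4 BBGGhhee=2 BBGgHHEE=4 BBGgHHEe=8 BBGgHHee=4 BBGgHhEE=8 BBGgHhEe=16 BBGgHhee=8 BBGghhEE=4 BBGghhEe=8 BBGghhee=4 BBggHHEE=2 BBggHHEe=4 BBggHHee=2 BBggHhEE=4 BBggHhEe=8 BBggHhee=4 BBgghhEE=2 BBgghhEe=4 BBgghhee=2 BbGGHHEE=2 BbGGHHEe=4 BbGGHHee=2 BbGGHhEE=4 BbGGHhEe=8 BbGGHhee=4 BbGGhhEE=2 BbGGhhEe=4 BbGGhhee=2 BbGgHHEE=4 BbGgHHEe=8 BbGgHHee=4 BbGgHhEE=8 BbGgHhEe=16 BbGgHhee=8 BbGghhEE=4 BbGghhEe=8 BbGghhee=4 BbggHHEE=2 BbggHHEe=4 BbggHHee=2 BbggHhEE=4 BbggHhEe=8 BbggHhee=4 BbgghhEE=2 BbgghhEe=4 Bbgghhee=2
BBGGHHee hits 2/256; gcd=2; 2÷2/256÷2 = 1/128

P(BBGGHHee) = 1/128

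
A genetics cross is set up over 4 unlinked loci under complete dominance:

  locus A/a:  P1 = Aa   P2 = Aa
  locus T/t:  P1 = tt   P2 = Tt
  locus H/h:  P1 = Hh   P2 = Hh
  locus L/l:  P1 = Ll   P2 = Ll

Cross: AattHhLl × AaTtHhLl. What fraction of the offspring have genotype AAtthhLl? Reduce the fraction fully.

P(AAtthhLl) = 1/64

AattHhLl gametes: AtHL×2, AtHl×2, AthL×2, Athl×2, atHL×2, atHl×2, athL×2, athl×2
AaTtHhLl gametes: ATHL×1, ATHl×1, AThL×1, AThl×1, AtHL×1, AtHl×1, AthL×1, Athl×1, aTHL×1, aTHl×1, aThL×1, aThl×1, atHL×1, atHl×1, athL×1, athl×1
AattHhLl×AaTtHhLl grid (16·16=256): AATtHHLL=2 AATtHHLl=4 AATtHHll=2 AATtHhLL=4 AATtHhLl=8 AATtHhll=4 AATthhLL=2 AATthhLl=4 AATthhll=2 AAttHHLL=2 AAttHHLl=4 AAttHHll=2 AAttHhLL=4 AAttHhLl=8 AAttHhll=4 AAtthhLL=2 AAtthhLl=4 AAtthhll=2 AaTtHHLL=4 AaTtHHLl=8 AaTtHHll=4 AaTtHhLL=8 AaTtHhLl=16 AaTtHhll=8 AaTthhLL=4 AaTthhLl=8 AaTthhll=4 AattHHLL=4 AattHHLl=8 AattHHll=4 AattHhLL=8 AattHhLl=16 AattHhll=8 AatthhLL=4 AatthhLl=8 Aatthhll=4 aaTtHHLL=2 aaTtHHLl=4 aaTtHHll=2 aaTtHhLL=4 aaTtHhLl=8 aaTtHhll=4 aaTthhLL=2 aaTthhLl=4 aaTthhll=2 aattHHLL=2 aattHHLl=4 aattHHll=2 aattHhLL=4 aattHhLl=8 aattHhll=4 aatthhLL=2 aatthhLl=4 aatthhll=2
AAtthhLl hits 4/256; gcd=4; 4÷4/256÷4 = 1/64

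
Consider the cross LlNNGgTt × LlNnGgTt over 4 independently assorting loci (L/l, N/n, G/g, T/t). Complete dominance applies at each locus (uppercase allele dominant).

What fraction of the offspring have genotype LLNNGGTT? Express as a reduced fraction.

LlNNGgTt gametes: LNGT×2, LNGt×2, LNgT×2, LNgt×2, lNGT×2, lNGt×2, lNgT×2, lNgt×2
LlNnGgTt gametes: LNGT×1, LNGt×1, LNgT×1, LNgt×1, LnGT×1, LnGt×1, LngT×1, Lngt×1, lNGT×1, lNGt×1, lNgT×1, lNgt×1, lnGT×1, lnGt×1, lngT×1, lngt×1
LlNNGgTt×LlNnGgTt grid (16·16=256): LLNNGGTT=2 LLNNGGTt=4 LLNNGGtt=2 LLNNGgTT=4 LLNNGgTt=8 LLNNGgtt=4 LLNNggTT=2 LLNNggTt=4 LLNNggtt=2 LLNnGGTT=2 LLNnGGTt=4 LLNnGGtt=2 LLNnGgTT=4 LLNnGgTt=8 LLNnGgtt=4 LLNnggTT=2 LLNnggTt=4 LLNnggtt=2 LlNNGGTT=4 LlNNGGTt=8 LlNNGGtt=4 LlNNGgTT=8 LlNNGgTt=16 LlNNGgtt=8 LlNNggTT=4 LlNNggTt=8 LlNNggtt=4 LlNnGGTT=4 LlNnGGTt=8 LlNnGGtt=4 LlNnGgTT=8 LlNnGgTt=16 LlNnGgtt=8 LlNnggTT=4 LlNnggTt=8 LlNnggtt=4 llNNGGTT=2 llNNGGTt=4 llNNGGtt=2 llNNGgTT=4 llNNGgTt=8 llNNGgtt=4 llNNggTT=2 llNNggTt=4 llNNggtt=2 llNnGGTT=2 llNnGGTt=4 llNnGGtt=2 llNnGgTT=4 llNnGgTt=8 llNnGgtt=4 llNnggTT=2 llNnggTt=4 llNnggtt=2
LLNNGGTT hits 2/256; gcd=2; 2÷2/256÷2 = 1/128

P(LLNNGGTT) = 1/128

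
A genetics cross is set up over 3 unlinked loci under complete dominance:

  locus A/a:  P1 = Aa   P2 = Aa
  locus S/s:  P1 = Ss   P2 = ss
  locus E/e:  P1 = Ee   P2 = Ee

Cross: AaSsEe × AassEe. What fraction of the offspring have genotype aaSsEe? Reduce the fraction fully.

P(aaSsEe) = 1/16

AaSsEe gametes: ASE×1, ASe×1, AsE×1, Ase×1, aSE×1, aSe×1, asE×1, ase×1
AassEe gametes: AsE×2, Ase×2, asE×2, ase×2
AaSsEe×AassEe grid (8·8=64): AASsEE=2 AASsEe=4 AASsee=2 AAssEE=2 AAssEe=4 AAssee=2 AaSsEE=4 AaSsEe=8 AaSsee=4 AassEE=4 AassEe=8 Aassee=4 aaSsEE=2 aaSsEe=4 aaSsee=2 aassEE=2 aassEe=4 aassee=2
aaSsEe hits 4/64; gcd=4; 4÷4/64÷4 = 1/16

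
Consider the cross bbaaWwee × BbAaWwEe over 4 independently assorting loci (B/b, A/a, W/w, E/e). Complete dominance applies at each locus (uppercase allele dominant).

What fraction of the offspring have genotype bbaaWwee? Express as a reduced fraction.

P(bbaaWwee) = 1/16

bbaaWwee gametes: baWe×8, bawe×8
BbAaWwEe gametes: BAWE×1, BAWe×1, BAwE×1, BAwe×1, BaWE×1, BaWe×1, BawE×1, Bawe×1, bAWE×1, bAWe×1, bAwE×1, bAwe×1, baWE×1, baWe×1, bawE×1, bawe×1
bbaaWwee×BbAaWwEe grid (16·16=256): BbAaWWEe=8 BbAaWWee=8 BbAaWwEe=16 BbAaWwee=16 BbAawwEe=8 BbAawwee=8 BbaaWWEe=8 BbaaWWee=8 BbaaWwEe=16 BbaaWwee=16 BbaawwEe=8 Bbaawwee=8 bbAaWWEe=8 bbAaWWee=8 bbAaWwEe=16 bbAaWwee=16 bbAawwEe=8 bbAawwee=8 bbaaWWEe=8 bbaaWWee=8 bbaaWwEe=16 bbaaWwee=16 bbaawwEe=8 bbaawwee=8
bbaaWwee hits 16/256; gcd=16; 16÷16/256÷16 = 1/16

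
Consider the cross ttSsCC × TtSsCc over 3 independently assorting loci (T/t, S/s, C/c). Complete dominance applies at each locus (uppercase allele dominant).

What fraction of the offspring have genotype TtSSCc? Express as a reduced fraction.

ttSsCC gametes: tSC×4, tsC×4
TtSsCc gametes: TSC×1, TSc×1, TsC×1, Tsc×1, tSC×1, tSc×1, tsC×1, tsc×1
ttSsCC×TtSsCc grid (8·8=64): TtSSCC=4 TtSSCc=4 TtSsCC=8 TtSsCc=8 TtssCC=4 TtssCc=4 ttSSCC=4 ttSSCc=4 ttSsCC=8 ttSsCc=8 ttssCC=4 ttssCc=4
TtSSCc hits 4/64; gcd=4; 4÷4/64÷4 = 1/16

P(TtSSCc) = 1/16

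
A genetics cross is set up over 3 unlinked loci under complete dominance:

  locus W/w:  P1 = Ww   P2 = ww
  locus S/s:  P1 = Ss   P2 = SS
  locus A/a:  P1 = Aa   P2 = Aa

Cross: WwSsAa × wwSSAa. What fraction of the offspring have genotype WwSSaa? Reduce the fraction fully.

P(WwSSaa) = 1/16

WwSsAa gametes: WSA×1, WSa×1, WsA×1, Wsa×1, wSA×1, wSa×1, wsA×1, wsa×1
wwSSAa gametes: wSA×4, wSa×4
WwSsAa×wwSSAa grid (8·8=64): WwSSAA=4 WwSSAa=8 WwSSaa=4 WwSsAA=4 WwSsAa=8 WwSsaa=4 wwSSAA=4 wwSSAa=8 wwSSaa=4 wwSsAA=4 wwSsAa=8 wwSsaa=4
WwSSaa hits 4/64; gcd=4; 4÷4/64÷4 = 1/16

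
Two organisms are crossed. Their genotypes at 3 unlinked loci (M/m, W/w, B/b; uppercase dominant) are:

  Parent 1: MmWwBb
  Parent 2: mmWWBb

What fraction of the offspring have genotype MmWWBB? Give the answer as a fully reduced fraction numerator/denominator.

P(MmWWBB) = 1/16

MmWwBb gametes: MWB×1, MWb×1, MwB×1, Mwb×1, mWB×1, mWb×1, mwB×1, mwb×1
mmWWBb gametes: mWB×4, mWb×4
MmWwBb×mmWWBb grid (8·8=64): MmWWBB=4 MmWWBb=8 MmWWbb=4 MmWwBB=4 MmWwBb=8 MmWwbb=4 mmWWBB=4 mmWWBb=8 mmWWbb=4 mmWwBB=4 mmWwBb=8 mmWwbb=4
MmWWBB hits 4/64; gcd=4; 4÷4/64÷4 = 1/16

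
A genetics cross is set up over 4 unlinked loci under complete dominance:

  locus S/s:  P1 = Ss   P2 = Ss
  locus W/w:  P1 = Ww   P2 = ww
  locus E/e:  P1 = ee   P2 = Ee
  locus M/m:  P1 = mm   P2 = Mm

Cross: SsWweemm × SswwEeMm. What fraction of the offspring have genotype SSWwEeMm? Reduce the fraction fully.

SsWweemm gametes: SWem×4, Swem×4, sWem×4, swem×4
SswwEeMm gametes: SwEM×2, SwEm×2, SweM×2, Swem×2, swEM×2, swEm×2, sweM×2, swem×2
SsWweemm×SswwEeMm grid (16·16=256): SSWwEeMm=8 SSWwEemm=8 SSWweeMm=8 SSWweemm=8 SSwwEeMm=8 SSwwEemm=8 SSwweeMm=8 SSwweemm=8 SsWwEeMm=16 SsWwEemm=16 SsWweeMm=16 SsWweemm=16 SswwEeMm=16 SswwEemm=16 SswweeMm=16 Sswweemm=16 ssWwEeMm=8 ssWwEemm=8 ssWweeMm=8 ssWweemm=8 sswwEeMm=8 sswwEemm=8 sswweeMm=8 sswweemm=8
SSWwEeMm hits 8/256; gcd=8; 8÷8/256÷8 = 1/32

P(SSWwEeMm) = 1/32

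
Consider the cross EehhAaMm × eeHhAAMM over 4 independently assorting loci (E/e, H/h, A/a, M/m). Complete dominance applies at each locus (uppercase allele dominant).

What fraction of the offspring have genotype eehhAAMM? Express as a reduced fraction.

EehhAaMm gametes: EhAM×2, EhAm×2, EhaM×2, Eham×2, ehAM×2, ehAm×2, ehaM×2, eham×2
eeHhAAMM gametes: eHAM×8, ehAM×8
EehhAaMm×eeHhAAMM grid (16·16=256): EeHhAAMM=16 EeHhAAMm=16 EeHhAaMM=16 EeHhAaMm=16 EehhAAMM=16 EehhAAMm=16 EehhAaMM=16 EehhAaMm=16 eeHhAAMM=16 eeHhAAMm=16 eeHhAaMM=16 eeHhAaMm=16 eehhAAMM=16 eehhAAMm=16 eehhAaMM=16 eehhAaMm=16
eehhAAMM hits 16/256; gcd=16; 16÷16/256÷16 = 1/16

P(eehhAAMM) = 1/16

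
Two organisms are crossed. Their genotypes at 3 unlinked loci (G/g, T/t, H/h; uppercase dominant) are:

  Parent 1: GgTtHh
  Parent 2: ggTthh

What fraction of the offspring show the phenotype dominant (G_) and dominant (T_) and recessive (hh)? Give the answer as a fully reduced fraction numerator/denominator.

P(G_ T_ hh) = 3/16

GgTtHh gametes: GTH×1, GTh×1, GtH×1, Gth×1, gTH×1, gTh×1, gtH×1, gth×1
ggTthh gametes: gTh×4, gth×4
GgTtHh×ggTthh grid (8·8=64): GgTTHh=4 GgTThh=4 GgTtHh=8 GgTthh=8 GgttHh=4 Ggtthh=4 ggTTHh=4 ggTThh=4 ggTtHh=8 ggTthh=8 ggttHh=4 ggtthh=4
G_ T_ hh hits 12/64; gcd=4; 12÷4/64÷4 = 3/16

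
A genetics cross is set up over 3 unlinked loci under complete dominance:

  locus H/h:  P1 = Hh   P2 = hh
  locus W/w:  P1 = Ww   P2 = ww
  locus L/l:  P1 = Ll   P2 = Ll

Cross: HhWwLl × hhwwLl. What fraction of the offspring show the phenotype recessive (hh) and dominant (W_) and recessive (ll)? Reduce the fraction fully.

HhWwLl gametes: HWL×1, HWl×1, HwL×1, Hwl×1, hWL×1, hWl×1, hwL×1, hwl×1
hhwwLl gametes: hwL×4, hwl×4
HhWwLl×hhwwLl grid (8·8=64): HhWwLL=4 HhWwLl=8 HhWwll=4 HhwwLL=4 HhwwLl=8 Hhwwll=4 hhWwLL=4 hhWwLl=8 hhWwll=4 hhwwLL=4 hhwwLl=8 hhwwll=4
hh W_ ll hits 4/64; gcd=4; 4÷4/64÷4 = 1/16

P(hh W_ ll) = 1/16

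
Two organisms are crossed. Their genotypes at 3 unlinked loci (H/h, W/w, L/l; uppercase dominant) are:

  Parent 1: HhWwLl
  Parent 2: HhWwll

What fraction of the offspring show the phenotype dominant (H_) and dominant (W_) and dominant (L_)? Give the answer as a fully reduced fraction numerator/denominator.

P(H_ W_ L_) = 9/32

HhWwLl gametes: HWL×1, HWl×1, HwL×1, Hwl×1, hWL×1, hWl×1, hwL×1, hwl×1
HhWwll gametes: HWl×2, Hwl×2, hWl×2, hwl×2
HhWwLl×HhWwll grid (8·8=64): HHWWLl=2 HHWWll=2 HHWwLl=4 HHWwll=4 HHwwLl=2 HHwwll=2 HhWWLl=4 HhWWll=4 HhWwLl=8 HhWwll=8 HhwwLl=4 Hhwwll=4 hhWWLl=2 hhWWll=2 hhWwLl=4 hhWwll=4 hhwwLl=2 hhwwll=2
H_ W_ L_ hits 18/64; gcd=2; 18÷2/64÷2 = 9/32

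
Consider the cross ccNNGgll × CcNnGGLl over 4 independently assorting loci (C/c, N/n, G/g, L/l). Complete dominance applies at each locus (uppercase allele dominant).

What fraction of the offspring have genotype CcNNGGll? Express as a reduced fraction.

P(CcNNGGll) = 1/16

ccNNGgll gametes: cNGl×8, cNgl×8
CcNnGGLl gametes: CNGL×2, CNGl×2, CnGL×2, CnGl×2, cNGL×2, cNGl×2, cnGL×2, cnGl×2
ccNNGgll×CcNnGGLl grid (16·16=256): CcNNGGLl=16 CcNNGGll=16 CcNNGgLl=16 CcNNGgll=16 CcNnGGLl=16 CcNnGGll=16 CcNnGgLl=16 CcNnGgll=16 ccNNGGLl=16 ccNNGGll=16 ccNNGgLl=16 ccNNGgll=16 ccNnGGLl=16 ccNnGGll=16 ccNnGgLl=16 ccNnGgll=16
CcNNGGll hits 16/256; gcd=16; 16÷16/256÷16 = 1/16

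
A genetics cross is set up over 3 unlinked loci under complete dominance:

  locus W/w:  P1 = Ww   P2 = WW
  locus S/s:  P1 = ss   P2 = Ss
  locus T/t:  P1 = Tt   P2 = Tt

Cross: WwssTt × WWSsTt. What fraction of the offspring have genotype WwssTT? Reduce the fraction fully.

WwssTt gametes: WsT×2, Wst×2, wsT×2, wst×2
WWSsTt gametes: WST×2, WSt×2, WsT×2, Wst×2
WwssTt×WWSsTt grid (8·8=64): WWSsTT=4 WWSsTt=8 WWSstt=4 WWssTT=4 WWssTt=8 WWsstt=4 WwSsTT=4 WwSsTt=8 WwSstt=4 WwssTT=4 WwssTt=8 Wwsstt=4
WwssTT hits 4/64; gcd=4; 4÷4/64÷4 = 1/16

P(WwssTT) = 1/16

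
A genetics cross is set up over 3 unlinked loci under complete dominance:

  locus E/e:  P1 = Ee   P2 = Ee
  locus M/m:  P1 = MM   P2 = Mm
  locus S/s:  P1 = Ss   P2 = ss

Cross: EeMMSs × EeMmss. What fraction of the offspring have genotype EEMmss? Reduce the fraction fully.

EeMMSs gametes: EMS×2, EMs×2, eMS×2, eMs×2
EeMmss gametes: EMs×2, Ems×2, eMs×2, ems×2
EeMMSs×EeMmss grid (8·8=64): EEMMSs=4 EEMMss=4 EEMmSs=4 EEMmss=4 EeMMSs=8 EeMMss=8 EeMmSs=8 EeMmss=8 eeMMSs=4 eeMMss=4 eeMmSs=4 eeMmss=4
EEMmss hits 4/64; gcd=4; 4÷4/64÷4 = 1/16

P(EEMmss) = 1/16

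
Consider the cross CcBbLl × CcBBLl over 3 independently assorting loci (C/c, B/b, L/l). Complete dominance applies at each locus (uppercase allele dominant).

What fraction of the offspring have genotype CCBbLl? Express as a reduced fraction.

P(CCBbLl) = 1/16

CcBbLl gametes: CBL×1, CBl×1, CbL×1, Cbl×1, cBL×1, cBl×1, cbL×1, cbl×1
CcBBLl gametes: CBL×2, CBl×2, cBL×2, cBl×2
CcBbLl×CcBBLl grid (8·8=64): CCBBLL=2 CCBBLl=4 CCBBll=2 CCBbLL=2 CCBbLl=4 CCBbll=2 CcBBLL=4 CcBBLl=8 CcBBll=4 CcBbLL=4 CcBbLl=8 CcBbll=4 ccBBLL=2 ccBBLl=4 ccBBll=2 ccBbLL=2 ccBbLl=4 ccBbll=2
CCBbLl hits 4/64; gcd=4; 4÷4/64÷4 = 1/16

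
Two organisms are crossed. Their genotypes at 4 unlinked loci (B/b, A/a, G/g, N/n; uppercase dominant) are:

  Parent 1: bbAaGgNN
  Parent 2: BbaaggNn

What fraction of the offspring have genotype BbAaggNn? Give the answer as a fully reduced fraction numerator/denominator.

bbAaGgNN gametes: bAGN×4, bAgN×4, baGN×4, bagN×4
BbaaggNn gametes: BagN×4, Bagn×4, bagN×4, bagn×4
bbAaGgNN×BbaaggNn grid (16·16=256): BbAaGgNN=16 BbAaGgNn=16 BbAaggNN=16 BbAaggNn=16 BbaaGgNN=16 BbaaGgNn=16 BbaaggNN=16 BbaaggNn=16 bbAaGgNN=16 bbAaGgNn=16 bbAaggNN=16 bbAaggNn=16 bbaaGgNN=16 bbaaGgNn=16 bbaaggNN=16 bbaaggNn=16
BbAaggNn hits 16/256; gcd=16; 16÷16/256÷16 = 1/16

P(BbAaggNn) = 1/16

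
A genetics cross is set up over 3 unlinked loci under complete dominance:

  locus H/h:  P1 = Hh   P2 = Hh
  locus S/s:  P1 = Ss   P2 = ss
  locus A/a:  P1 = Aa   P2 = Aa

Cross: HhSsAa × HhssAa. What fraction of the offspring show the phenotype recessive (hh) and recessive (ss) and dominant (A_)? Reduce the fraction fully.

HhSsAa gametes: HSA×1, HSa×1, HsA×1, Hsa×1, hSA×1, hSa×1, hsA×1, hsa×1
HhssAa gametes: HsA×2, Hsa×2, hsA×2, hsa×2
HhSsAa×HhssAa grid (8·8=64): HHSsAA=2 HHSsAa=4 HHSsaa=2 HHssAA=2 HHssAa=4 HHssaa=2 HhSsAA=4 HhSsAa=8 HhSsaa=4 HhssAA=4 HhssAa=8 Hhssaa=4 hhSsAA=2 hhSsAa=4 hhSsaa=2 hhssAA=2 hhssAa=4 hhssaa=2
hh ss A_ hits 6/64; gcd=2; 6÷2/64÷2 = 3/32

P(hh ss A_) = 3/32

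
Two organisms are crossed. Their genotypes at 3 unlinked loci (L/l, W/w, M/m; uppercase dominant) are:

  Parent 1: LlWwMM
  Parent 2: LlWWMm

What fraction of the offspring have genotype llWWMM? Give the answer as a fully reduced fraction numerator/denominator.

P(llWWMM) = 1/16

LlWwMM gametes: LWM×2, LwM×2, lWM×2, lwM×2
LlWWMm gametes: LWM×2, LWm×2, lWM×2, lWm×2
LlWwMM×LlWWMm grid (8·8=64): LLWWMM=4 LLWWMm=4 LLWwMM=4 LLWwMm=4 LlWWMM=8 LlWWMm=8 LlWwMM=8 LlWwMm=8 llWWMM=4 llWWMm=4 llWwMM=4 llWwMm=4
llWWMM hits 4/64; gcd=4; 4÷4/64÷4 = 1/16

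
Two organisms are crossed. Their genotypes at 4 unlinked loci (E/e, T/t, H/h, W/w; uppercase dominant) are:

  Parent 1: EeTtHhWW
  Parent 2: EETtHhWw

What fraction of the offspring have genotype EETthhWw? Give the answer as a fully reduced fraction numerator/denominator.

EeTtHhWW gametes: ETHW×2, EThW×2, EtHW×2, EthW×2, eTHW×2, eThW×2, etHW×2, ethW×2
EETtHhWw gametes: ETHW×2, ETHw×2, EThW×2, EThw×2, EtHW×2, EtHw×2, EthW×2, Ethw×2
EeTtHhWW×EETtHhWw grid (16·16=256): EETTHHWW=4 EETTHHWw=4 EETTHhWW=8 EETTHhWw=8 EETThhWW=4 EETThhWw=4 EETtHHWW=8 EETtHHWw=8 EETtHhWW=16 EETtHhWw=16 EETthhWW=8 EETthhWw=8 EEttHHWW=4 EEttHHWw=4 EEttHhWW=8 EEttHhWw=8 EEtthhWW=4 EEtthhWw=4 EeTTHHWW=4 EeTTHHWw=4 EeTTHhWW=8 EeTTHhWw=8 EeTThhWW=4 EeTThhWw=4 EeTtHHWW=8 EeTtHHWw=8 EeTtHhWW=16 EeTtHhWw=16 EeTthhWW=8 EeTthhWw=8 EettHHWW=4 EettHHWw=4 EettHhWW=8 EettHhWw=8 EetthhWW=4 EetthhWw=4
EETthhWw hits 8/256; gcd=8; 8÷8/256÷8 = 1/32

P(EETthhWw) = 1/32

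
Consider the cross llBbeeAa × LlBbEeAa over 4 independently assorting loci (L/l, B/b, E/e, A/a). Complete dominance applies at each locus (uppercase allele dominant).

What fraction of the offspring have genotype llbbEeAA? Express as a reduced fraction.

P(llbbEeAA) = 1/64

llBbeeAa gametes: lBeA×4, lBea×4, lbeA×4, lbea×4
LlBbEeAa gametes: LBEA×1, LBEa×1, LBeA×1, LBea×1, LbEA×1, LbEa×1, LbeA×1, Lbea×1, lBEA×1, lBEa×1, lBeA×1, lBea×1, lbEA×1, lbEa×1, lbeA×1, lbea×1
llBbeeAa×LlBbEeAa grid (16·16=256): LlBBEeAA=4 LlBBEeAa=8 LlBBEeaa=4 LlBBeeAA=4 LlBBeeAa=8 LlBBeeaa=4 LlBbEeAA=8 LlBbEeAa=16 LlBbEeaa=8 LlBbeeAA=8 LlBbeeAa=16 LlBbeeaa=8 LlbbEeAA=4 LlbbEeAa=8 LlbbEeaa=4 LlbbeeAA=4 LlbbeeAa=8 Llbbeeaa=4 llBBEeAA=4 llBBEeAa=8 llBBEeaa=4 llBBeeAA=4 llBBeeAa=8 llBBeeaa=4 llBbEeAA=8 llBbEeAa=16 llBbEeaa=8 llBbeeAA=8 llBbeeAa=16 llBbeeaa=8 llbbEeAA=4 llbbEeAa=8 llbbEeaa=4 llbbeeAA=4 llbbeeAa=8 llbbeeaa=4
llbbEeAA hits 4/256; gcd=4; 4÷4/256÷4 = 1/64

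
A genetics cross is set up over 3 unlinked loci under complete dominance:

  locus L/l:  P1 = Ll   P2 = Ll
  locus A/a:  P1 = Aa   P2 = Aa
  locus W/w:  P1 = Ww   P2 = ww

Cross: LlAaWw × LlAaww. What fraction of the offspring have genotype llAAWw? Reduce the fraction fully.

LlAaWw gametes: LAW×1, LAw×1, LaW×1, Law×1, lAW×1, lAw×1, laW×1, law×1
LlAaww gametes: LAw×2, Law×2, lAw×2, law×2
LlAaWw×LlAaww grid (8·8=64): LLAAWw=2 LLAAww=2 LLAaWw=4 LLAaww=4 LLaaWw=2 LLaaww=2 LlAAWw=4 LlAAww=4 LlAaWw=8 LlAaww=8 LlaaWw=4 Llaaww=4 llAAWw=2 llAAww=2 llAaWw=4 llAaww=4 llaaWw=2 llaaww=2
llAAWw hits 2/64; gcd=2; 2÷2/64÷2 = 1/32

P(llAAWw) = 1/32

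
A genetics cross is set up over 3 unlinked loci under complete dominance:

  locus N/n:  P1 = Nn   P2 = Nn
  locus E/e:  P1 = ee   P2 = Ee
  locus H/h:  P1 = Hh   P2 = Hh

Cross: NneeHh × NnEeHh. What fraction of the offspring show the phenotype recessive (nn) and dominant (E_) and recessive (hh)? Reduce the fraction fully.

P(nn E_ hh) = 1/32

NneeHh gametes: NeH×2, Neh×2, neH×2, neh×2
NnEeHh gametes: NEH×1, NEh×1, NeH×1, Neh×1, nEH×1, nEh×1, neH×1, neh×1
NneeHh×NnEeHh grid (8·8=64): NNEeHH=2 NNEeHh=4 NNEehh=2 NNeeHH=2 NNeeHh=4 NNeehh=2 NnEeHH=4 NnEeHh=8 NnEehh=4 NneeHH=4 NneeHh=8 Nneehh=4 nnEeHH=2 nnEeHh=4 nnEehh=2 nneeHH=2 nneeHh=4 nneehh=2
nn E_ hh hits 2/64; gcd=2; 2÷2/64÷2 = 1/32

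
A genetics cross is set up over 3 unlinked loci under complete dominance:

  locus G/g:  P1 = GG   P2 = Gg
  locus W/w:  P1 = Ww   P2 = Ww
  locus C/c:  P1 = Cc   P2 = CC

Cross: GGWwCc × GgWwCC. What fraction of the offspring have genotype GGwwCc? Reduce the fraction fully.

P(GGwwCc) = 1/16

GGWwCc gametes: GWC×2, GWc×2, GwC×2, Gwc×2
GgWwCC gametes: GWC×2, GwC×2, gWC×2, gwC×2
GGWwCc×GgWwCC grid (8·8=64): GGWWCC=4 GGWWCc=4 GGWwCC=8 GGWwCc=8 GGwwCC=4 GGwwCc=4 GgWWCC=4 GgWWCc=4 GgWwCC=8 GgWwCc=8 GgwwCC=4 GgwwCc=4
GGwwCc hits 4/64; gcd=4; 4÷4/64÷4 = 1/16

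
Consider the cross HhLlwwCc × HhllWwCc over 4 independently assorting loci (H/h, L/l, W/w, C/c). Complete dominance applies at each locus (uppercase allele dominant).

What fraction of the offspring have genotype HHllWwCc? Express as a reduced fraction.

P(HHllWwCc) = 1/32

HhLlwwCc gametes: HLwC×2, HLwc×2, HlwC×2, Hlwc×2, hLwC×2, hLwc×2, hlwC×2, hlwc×2
HhllWwCc gametes: HlWC×2, HlWc×2, HlwC×2, Hlwc×2, hlWC×2, hlWc×2, hlwC×2, hlwc×2
HhLlwwCc×HhllWwCc grid (16·16=256): HHLlWwCC=4 HHLlWwCc=8 HHLlWwcc=4 HHLlwwCC=4 HHLlwwCc=8 HHLlwwcc=4 HHllWwCC=4 HHllWwCc=8 HHllWwcc=4 HHllwwCC=4 HHllwwCc=8 HHllwwcc=4 HhLlWwCC=8 HhLlWwCc=16 HhLlWwcc=8 HhLlwwCC=8 HhLlwwCc=16 HhLlwwcc=8 HhllWwCC=8 HhllWwCc=16 HhllWwcc=8 HhllwwCC=8 HhllwwCc=16 Hhllwwcc=8 hhLlWwCC=4 hhLlWwCc=8 hhLlWwcc=4 hhLlwwCC=4 hhLlwwCc=8 hhLlwwcc=4 hhllWwCC=4 hhllWwCc=8 hhllWwcc=4 hhllwwCC=4 hhllwwCc=8 hhllwwcc=4
HHllWwCc hits 8/256; gcd=8; 8÷8/256÷8 = 1/32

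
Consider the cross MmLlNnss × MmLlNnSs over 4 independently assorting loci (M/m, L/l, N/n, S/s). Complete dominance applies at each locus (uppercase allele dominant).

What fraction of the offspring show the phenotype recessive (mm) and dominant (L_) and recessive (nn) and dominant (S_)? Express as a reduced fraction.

P(mm L_ nn S_) = 3/128

MmLlNnss gametes: MLNs×2, MLns×2, MlNs×2, Mlns×2, mLNs×2, mLns×2, mlNs×2, mlns×2
MmLlNnSs gametes: MLNS×1, MLNs×1, MLnS×1, MLns×1, MlNS×1, MlNs×1, MlnS×1, Mlns×1, mLNS×1, mLNs×1, mLnS×1, mLns×1, mlNS×1, mlNs×1, mlnS×1, mlns×1
MmLlNnss×MmLlNnSs grid (16·16=256): MMLLNNSs=2 MMLLNNss=2 MMLLNnSs=4 MMLLNnss=4 MMLLnnSs=2 MMLLnnss=2 MMLlNNSs=4 MMLlNNss=4 MMLlNnSs=8 MMLlNnss=8 MMLlnnSs=4 MMLlnnss=4 MMllNNSs=2 MMllNNss=2 MMllNnSs=4 MMllNnss=4 MMllnnSs=2 MMllnnss=2 MmLLNNSs=4 MmLLNNss=4 MmLLNnSs=8 MmLLNnss=8 MmLLnnSs=4 MmLLnnss=4 MmLlNNSs=8 MmLlNNss=8 MmLlNnSs=16 MmLlNnss=16 MmLlnnSs=8 MmLlnnss=8 MmllNNSs=4 MmllNNss=4 MmllNnSs=8 MmllNnss=8 MmllnnSs=4 Mmllnnss=4 mmLLNNSs=2 mmLLNNss=2 mmLLNnSs=4 mmLLNnss=4 mmLLnnSs=2 mmLLnnss=2 mmLlNNSs=4 mmLlNNss=4 mmLlNnSs=8 mmLlNnss=8 mmLlnnSs=4 mmLlnnss=4 mmllNNSs=2 mmllNNss=2 mmllNnSs=4 mmllNnss=4 mmllnnSs=2 mmllnnss=2
mm L_ nn S_ hits 6/256; gcd=2; 6÷2/256÷2 = 3/128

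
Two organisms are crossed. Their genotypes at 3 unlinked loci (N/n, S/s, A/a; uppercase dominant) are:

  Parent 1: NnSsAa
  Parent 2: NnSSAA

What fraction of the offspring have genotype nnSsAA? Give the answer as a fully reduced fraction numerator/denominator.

P(nnSsAA) = 1/16

NnSsAa gametes: NSA×1, NSa×1, NsA×1, Nsa×1, nSA×1, nSa×1, nsA×1, nsa×1
NnSSAA gametes: NSA×4, nSA×4
NnSsAa×NnSSAA grid (8·8=64): NNSSAA=4 NNSSAa=4 NNSsAA=4 NNSsAa=4 NnSSAA=8 NnSSAa=8 NnSsAA=8 NnSsAa=8 nnSSAA=4 nnSSAa=4 nnSsAA=4 nnSsAa=4
nnSsAA hits 4/64; gcd=4; 4÷4/64÷4 = 1/16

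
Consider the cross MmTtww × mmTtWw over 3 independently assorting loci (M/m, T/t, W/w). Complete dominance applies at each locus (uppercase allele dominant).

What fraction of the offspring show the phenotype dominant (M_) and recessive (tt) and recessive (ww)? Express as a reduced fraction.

P(M_ tt ww) = 1/16

MmTtww gametes: MTw×2, Mtw×2, mTw×2, mtw×2
mmTtWw gametes: mTW×2, mTw×2, mtW×2, mtw×2
MmTtww×mmTtWw grid (8·8=64): MmTTWw=4 MmTTww=4 MmTtWw=8 MmTtww=8 MmttWw=4 Mmttww=4 mmTTWw=4 mmTTww=4 mmTtWw=8 mmTtww=8 mmttWw=4 mmttww=4
M_ tt ww hits 4/64; gcd=4; 4÷4/64÷4 = 1/16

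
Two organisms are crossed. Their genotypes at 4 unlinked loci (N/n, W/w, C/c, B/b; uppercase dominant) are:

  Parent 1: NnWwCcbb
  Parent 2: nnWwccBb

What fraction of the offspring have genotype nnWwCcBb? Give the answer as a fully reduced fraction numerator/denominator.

P(nnWwCcBb) = 1/16

NnWwCcbb gametes: NWCb×2, NWcb×2, NwCb×2, Nwcb×2, nWCb×2, nWcb×2, nwCb×2, nwcb×2
nnWwccBb gametes: nWcB×4, nWcb×4, nwcB×4, nwcb×4
NnWwCcbb×nnWwccBb grid (16·16=256): NnWWCcBb=8 NnWWCcbb=8 NnWWccBb=8 NnWWccbb=8 NnWwCcBb=16 NnWwCcbb=16 NnWwccBb=16 NnWwccbb=16 NnwwCcBb=8 NnwwCcbb=8 NnwwccBb=8 Nnwwccbb=8 nnWWCcBb=8 nnWWCcbb=8 nnWWccBb=8 nnWWccbb=8 nnWwCcBb=16 nnWwCcbb=16 nnWwccBb=16 nnWwccbb=16 nnwwCcBb=8 nnwwCcbb=8 nnwwccBb=8 nnwwccbb=8
nnWwCcBb hits 16/256; gcd=16; 16÷16/256÷16 = 1/16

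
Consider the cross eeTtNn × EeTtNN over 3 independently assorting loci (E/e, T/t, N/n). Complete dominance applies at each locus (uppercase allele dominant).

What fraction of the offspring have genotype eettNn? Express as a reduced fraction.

eeTtNn gametes: eTN×2, eTn×2, etN×2, etn×2
EeTtNN gametes: ETN×2, EtN×2, eTN×2, etN×2
eeTtNn×EeTtNN grid (8·8=64): EeTTNN=4 EeTTNn=4 EeTtNN=8 EeTtNn=8 EettNN=4 EettNn=4 eeTTNN=4 eeTTNn=4 eeTtNN=8 eeTtNn=8 eettNN=4 eettNn=4
eettNn hits 4/64; gcd=4; 4÷4/64÷4 = 1/16

P(eettNn) = 1/16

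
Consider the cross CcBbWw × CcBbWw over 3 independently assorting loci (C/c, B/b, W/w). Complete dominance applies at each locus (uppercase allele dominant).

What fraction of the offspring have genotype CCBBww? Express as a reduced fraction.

CcBbWw gametes: CBW×1, CBw×1, CbW×1, Cbw×1, cBW×1, cBw×1, cbW×1, cbw×1
CcBbWw gametes: CBW×1, CBw×1, CbW×1, Cbw×1, cBW×1, cBw×1, cbW×1, cbw×1
CcBbWw×CcBbWw grid (8·8=64): CCBBWW=1 CCBBWw=2 CCBBww=1 CCBbWW=2 CCBbWw=4 CCBbww=2 CCbbWW=1 CCbbWw=2 CCbbww=1 CcBBWW=2 CcBBWw=4 CcBBww=2 CcBbWW=4 CcBbWw=8 CcBbww=4 CcbbWW=2 CcbbWw=4 Ccbbww=2 ccBBWW=1 ccBBWw=2 ccBBww=1 ccBbWW=2 ccBbWw=4 ccBbww=2 ccbbWW=1 ccbbWw=2 ccbbww=1
CCBBww hits 1/64; gcd=1; 1÷1/64÷1 = 1/64

P(CCBBww) = 1/64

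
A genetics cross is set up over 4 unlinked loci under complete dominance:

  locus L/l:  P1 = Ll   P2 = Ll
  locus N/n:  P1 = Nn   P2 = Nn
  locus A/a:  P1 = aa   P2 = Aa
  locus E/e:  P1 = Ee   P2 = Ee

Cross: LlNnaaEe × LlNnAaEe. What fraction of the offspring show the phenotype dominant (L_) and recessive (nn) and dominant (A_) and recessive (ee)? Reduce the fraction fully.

LlNnaaEe gametes: LNaE×2, LNae×2, LnaE×2, Lnae×2, lNaE×2, lNae×2, lnaE×2, lnae×2
LlNnAaEe gametes: LNAE×1, LNAe×1, LNaE×1, LNae×1, LnAE×1, LnAe×1, LnaE×1, Lnae×1, lNAE×1, lNAe×1, lNaE×1, lNae×1, lnAE×1, lnAe×1, lnaE×1, lnae×1
LlNnaaEe×LlNnAaEe grid (16·16=256): LLNNAaEE=2 LLNNAaEe=4 LLNNAaee=2 LLNNaaEE=2 LLNNaaEe=4 LLNNaaee=2 LLNnAaEE=4 LLNnAaEe=8 LLNnAaee=4 LLNnaaEE=4 LLNnaaEe=8 LLNnaaee=4 LLnnAaEE=2 LLnnAaEe=4 LLnnAaee=2 LLnnaaEE=2 LLnnaaEe=4 LLnnaaee=2 LlNNAaEE=4 LlNNAaEe=8 LlNNAaee=4 LlNNaaEE=4 LlNNaaEe=8 LlNNaaee=4 LlNnAaEE=8 LlNnAaEe=16 LlNnAaee=8 LlNnaaEE=8 LlNnaaEe=16 LlNnaaee=8 LlnnAaEE=4 LlnnAaEe=8 LlnnAaee=4 LlnnaaEE=4 LlnnaaEe=8 Llnnaaee=4 llNNAaEE=2 llNNAaEe=4 llNNAaee=2 llNNaaEE=2 llNNaaEe=4 llNNaaee=2 llNnAaEE=4 llNnAaEe=8 llNnAaee=4 llNnaaEE=4 llNnaaEe=8 llNnaaee=4 llnnAaEE=2 llnnAaEe=4 llnnAaee=2 llnnaaEE=2 llnnaaEe=4 llnnaaee=2
L_ nn A_ ee hits 6/256; gcd=2; 6÷2/256÷2 = 3/128

P(L_ nn A_ ee) = 3/128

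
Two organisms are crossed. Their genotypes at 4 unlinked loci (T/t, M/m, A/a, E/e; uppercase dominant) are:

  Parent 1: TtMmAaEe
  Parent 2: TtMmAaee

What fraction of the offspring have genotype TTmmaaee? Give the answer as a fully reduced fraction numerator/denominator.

TtMmAaEe gametes: TMAE×1, TMAe×1, TMaE×1, TMae×1, TmAE×1, TmAe×1, TmaE×1, Tmae×1, tMAE×1, tMAe×1, tMaE×1, tMae×1, tmAE×1, tmAe×1, tmaE×1, tmae×1
TtMmAaee gametes: TMAe×2, TMae×2, TmAe×2, Tmae×2, tMAe×2, tMae×2, tmAe×2, tmae×2
TtMmAaEe×TtMmAaee grid (16·16=256): TTMMAAEe=2 TTMMAAee=2 TTMMAaEe=4 TTMMAaee=4 TTMMaaEe=2 TTMMaaee=2 TTMmAAEe=4 TTMmAAee=4 TTMmAaEe=8 TTMmAaee=8 TTMmaaEe=4 TTMmaaee=4 TTmmAAEe=2 TTmmAAee=2 TTmmAaEe=4 TTmmAaee=4 TTmmaaEe=2 TTmmaaee=2 TtMMAAEe=4 TtMMAAee=4 TtMMAaEe=8 TtMMAaee=8 TtMMaaEe=4 TtMMaaee=4 TtMmAAEe=8 TtMmAAee=8 TtMmAaEe=16 TtMmAaee=16 TtMmaaEe=8 TtMmaaee=8 TtmmAAEe=4 TtmmAAee=4 TtmmAaEe=8 TtmmAaee=8 TtmmaaEe=4 Ttmmaaee=4 ttMMAAEe=2 ttMMAAee=2 ttMMAaEe=4 ttMMAaee=4 ttMMaaEe=2 ttMMaaee=2 ttMmAAEe=4 ttMmAAee=4 ttMmAaEe=8 ttMmAaee=8 ttMmaaEe=4 ttMmaaee=4 ttmmAAEe=2 ttmmAAee=2 ttmmAaEe=4 ttmmAaee=4 ttmmaaEe=2 ttmmaaee=2
TTmmaaee hits 2/256; gcd=2; 2÷2/256÷2 = 1/128

P(TTmmaaee) = 1/128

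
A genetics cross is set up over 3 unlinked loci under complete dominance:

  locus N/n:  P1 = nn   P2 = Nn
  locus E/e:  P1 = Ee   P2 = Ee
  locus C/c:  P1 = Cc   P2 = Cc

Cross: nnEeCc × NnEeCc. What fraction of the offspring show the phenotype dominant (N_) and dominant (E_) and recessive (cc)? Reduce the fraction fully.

nnEeCc gametes: nEC×2, nEc×2, neC×2, nec×2
NnEeCc gametes: NEC×1, NEc×1, NeC×1, Nec×1, nEC×1, nEc×1, neC×1, nec×1
nnEeCc×NnEeCc grid (8·8=64): NnEECC=2 NnEECc=4 NnEEcc=2 NnEeCC=4 NnEeCc=8 NnEecc=4 NneeCC=2 NneeCc=4 Nneecc=2 nnEECC=2 nnEECc=4 nnEEcc=2 nnEeCC=4 nnEeCc=8 nnEecc=4 nneeCC=2 nneeCc=4 nneecc=2
N_ E_ cc hits 6/64; gcd=2; 6÷2/64÷2 = 3/32

P(N_ E_ cc) = 3/32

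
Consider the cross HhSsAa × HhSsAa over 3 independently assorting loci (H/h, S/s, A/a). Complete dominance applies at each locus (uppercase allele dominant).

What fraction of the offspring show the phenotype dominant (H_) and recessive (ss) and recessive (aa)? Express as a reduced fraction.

P(H_ ss aa) = 3/64

HhSsAa gametes: HSA×1, HSa×1, HsA×1, Hsa×1, hSA×1, hSa×1, hsA×1, hsa×1
HhSsAa gametes: HSA×1, HSa×1, HsA×1, Hsa×1, hSA×1, hSa×1, hsA×1, hsa×1
HhSsAa×HhSsAa grid (8·8=64): HHSSAA=1 HHSSAa=2 HHSSaa=1 HHSsAA=2 HHSsAa=4 HHSsaa=2 HHssAA=1 HHssAa=2 HHssaa=1 HhSSAA=2 HhSSAa=4 HhSSaa=2 HhSsAA=4 HhSsAa=8 HhSsaa=4 HhssAA=2 HhssAa=4 Hhssaa=2 hhSSAA=1 hhSSAa=2 hhSSaa=1 hhSsAA=2 hhSsAa=4 hhSsaa=2 hhssAA=1 hhssAa=2 hhssaa=1
H_ ss aa hits 3/64; gcd=1; 3÷1/64÷1 = 3/64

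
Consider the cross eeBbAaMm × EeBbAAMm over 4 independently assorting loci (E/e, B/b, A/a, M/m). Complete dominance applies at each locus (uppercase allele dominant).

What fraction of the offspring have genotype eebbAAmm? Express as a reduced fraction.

P(eebbAAmm) = 1/64

eeBbAaMm gametes: eBAM×2, eBAm×2, eBaM×2, eBam×2, ebAM×2, ebAm×2, ebaM×2, ebam×2
EeBbAAMm gametes: EBAM×2, EBAm×2, EbAM×2, EbAm×2, eBAM×2, eBAm×2, ebAM×2, ebAm×2
eeBbAaMm×EeBbAAMm grid (16·16=256): EeBBAAMM=4 EeBBAAMm=8 EeBBAAmm=4 EeBBAaMM=4 EeBBAaMm=8 EeBBAamm=4 EeBbAAMM=8 EeBbAAMm=16 EeBbAAmm=8 EeBbAaMM=8 EeBbAaMm=16 EeBbAamm=8 EebbAAMM=4 EebbAAMm=8 EebbAAmm=4 EebbAaMM=4 EebbAaMm=8 EebbAamm=4 eeBBAAMM=4 eeBBAAMm=8 eeBBAAmm=4 eeBBAaMM=4 eeBBAaMm=8 eeBBAamm=4 eeBbAAMM=8 eeBbAAMm=16 eeBbAAmm=8 eeBbAaMM=8 eeBbAaMm=16 eeBbAamm=8 eebbAAMM=4 eebbAAMm=8 eebbAAmm=4 eebbAaMM=4 eebbAaMm=8 eebbAamm=4
eebbAAmm hits 4/256; gcd=4; 4÷4/256÷4 = 1/64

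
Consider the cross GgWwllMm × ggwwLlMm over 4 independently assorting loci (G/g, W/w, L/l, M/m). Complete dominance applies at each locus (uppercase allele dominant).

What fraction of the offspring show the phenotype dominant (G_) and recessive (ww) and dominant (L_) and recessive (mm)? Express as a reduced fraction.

P(G_ ww L_ mm) = 1/32

GgWwllMm gametes: GWlM×2, GWlm×2, GwlM×2, Gwlm×2, gWlM×2, gWlm×2, gwlM×2, gwlm×2
ggwwLlMm gametes: gwLM×4, gwLm×4, gwlM×4, gwlm×4
GgWwllMm×ggwwLlMm grid (16·16=256): GgWwLlMM=8 GgWwLlMm=16 GgWwLlmm=8 GgWwllMM=8 GgWwllMm=16 GgWwllmm=8 GgwwLlMM=8 GgwwLlMm=16 GgwwLlmm=8 GgwwllMM=8 GgwwllMm=16 Ggwwllmm=8 ggWwLlMM=8 ggWwLlMm=16 ggWwLlmm=8 ggWwllMM=8 ggWwllMm=16 ggWwllmm=8 ggwwLlMM=8 ggwwLlMm=16 ggwwLlmm=8 ggwwllMM=8 ggwwllMm=16 ggwwllmm=8
G_ ww L_ mm hits 8/256; gcd=8; 8÷8/256÷8 = 1/32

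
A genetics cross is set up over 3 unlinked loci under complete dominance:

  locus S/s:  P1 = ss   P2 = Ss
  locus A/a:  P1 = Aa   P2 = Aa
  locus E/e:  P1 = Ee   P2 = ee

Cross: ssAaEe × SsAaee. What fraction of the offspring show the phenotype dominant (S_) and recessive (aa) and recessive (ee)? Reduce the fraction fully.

ssAaEe gametes: sAE×2, sAe×2, saE×2, sae×2
SsAaee gametes: SAe×2, Sae×2, sAe×2, sae×2
ssAaEe×SsAaee grid (8·8=64): SsAAEe=4 SsAAee=4 SsAaEe=8 SsAaee=8 SsaaEe=4 Ssaaee=4 ssAAEe=4 ssAAee=4 ssAaEe=8 ssAaee=8 ssaaEe=4 ssaaee=4
S_ aa ee hits 4/64; gcd=4; 4÷4/64÷4 = 1/16

P(S_ aa ee) = 1/16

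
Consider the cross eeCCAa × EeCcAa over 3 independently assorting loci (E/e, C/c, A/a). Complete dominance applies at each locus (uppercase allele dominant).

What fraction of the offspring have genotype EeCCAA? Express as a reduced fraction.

eeCCAa gametes: eCA×4, eCa×4
EeCcAa gametes: ECA×1, ECa×1, EcA×1, Eca×1, eCA×1, eCa×1, ecA×1, eca×1
eeCCAa×EeCcAa grid (8·8=64): EeCCAA=4 EeCCAa=8 EeCCaa=4 EeCcAA=4 EeCcAa=8 EeCcaa=4 eeCCAA=4 eeCCAa=8 eeCCaa=4 eeCcAA=4 eeCcAa=8 eeCcaa=4
EeCCAA hits 4/64; gcd=4; 4÷4/64÷4 = 1/16

P(EeCCAA) = 1/16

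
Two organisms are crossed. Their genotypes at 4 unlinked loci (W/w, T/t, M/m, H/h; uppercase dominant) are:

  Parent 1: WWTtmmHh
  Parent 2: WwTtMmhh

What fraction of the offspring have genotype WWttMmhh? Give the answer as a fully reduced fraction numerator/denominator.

WWTtmmHh gametes: WTmH×4, WTmh×4, WtmH×4, Wtmh×4
WwTtMmhh gametes: WTMh×2, WTmh×2, WtMh×2, Wtmh×2, wTMh×2, wTmh×2, wtMh×2, wtmh×2
WWTtmmHh×WwTtMmhh grid (16·16=256): WWTTMmHh=8 WWTTMmhh=8 WWTTmmHh=8 WWTTmmhh=8 WWTtMmHh=16 WWTtMmhh=16 WWTtmmHh=16 WWTtmmhh=16 WWttMmHh=8 WWttMmhh=8 WWttmmHh=8 WWttmmhh=8 WwTTMmHh=8 WwTTMmhh=8 WwTTmmHh=8 WwTTmmhh=8 WwTtMmHh=16 WwTtMmhh=16 WwTtmmHh=16 WwTtmmhh=16 WwttMmHh=8 WwttMmhh=8 WwttmmHh=8 Wwttmmhh=8
WWttMmhh hits 8/256; gcd=8; 8÷8/256÷8 = 1/32

P(WWttMmhh) = 1/32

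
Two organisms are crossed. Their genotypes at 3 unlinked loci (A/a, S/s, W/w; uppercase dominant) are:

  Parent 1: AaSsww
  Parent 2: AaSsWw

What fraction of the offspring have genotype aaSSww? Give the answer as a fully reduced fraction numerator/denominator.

P(aaSSww) = 1/32

AaSsww gametes: ASw×2, Asw×2, aSw×2, asw×2
AaSsWw gametes: ASW×1, ASw×1, AsW×1, Asw×1, aSW×1, aSw×1, asW×1, asw×1
AaSsww×AaSsWw grid (8·8=64): AASSWw=2 AASSww=2 AASsWw=4 AASsww=4 AAssWw=2 AAssww=2 AaSSWw=4 AaSSww=4 AaSsWw=8 AaSsww=8 AassWw=4 Aassww=4 aaSSWw=2 aaSSww=2 aaSsWw=4 aaSsww=4 aassWw=2 aassww=2
aaSSww hits 2/64; gcd=2; 2÷2/64÷2 = 1/32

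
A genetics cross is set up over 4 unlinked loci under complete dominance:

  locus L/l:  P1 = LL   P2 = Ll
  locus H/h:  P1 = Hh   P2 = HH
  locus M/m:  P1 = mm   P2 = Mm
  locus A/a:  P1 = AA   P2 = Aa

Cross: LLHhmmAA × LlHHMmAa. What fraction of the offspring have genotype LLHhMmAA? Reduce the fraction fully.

P(LLHhMmAA) = 1/16

LLHhmmAA gametes: LHmA×8, LhmA×8
LlHHMmAa gametes: LHMA×2, LHMa×2, LHmA×2, LHma×2, lHMA×2, lHMa×2, lHmA×2, lHma×2
LLHhmmAA×LlHHMmAa grid (16·16=256): LLHHMmAA=16 LLHHMmAa=16 LLHHmmAA=16 LLHHmmAa=16 LLHhMmAA=16 LLHhMmAa=16 LLHhmmAA=16 LLHhmmAa=16 LlHHMmAA=16 LlHHMmAa=16 LlHHmmAA=16 LlHHmmAa=16 LlHhMmAA=16 LlHhMmAa=16 LlHhmmAA=16 LlHhmmAa=16
LLHhMmAA hits 16/256; gcd=16; 16÷16/256÷16 = 1/16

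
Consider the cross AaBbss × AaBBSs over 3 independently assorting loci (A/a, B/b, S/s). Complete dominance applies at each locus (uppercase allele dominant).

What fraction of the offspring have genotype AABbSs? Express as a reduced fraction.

AaBbss gametes: ABs×2, Abs×2, aBs×2, abs×2
AaBBSs gametes: ABS×2, ABs×2, aBS×2, aBs×2
AaBbss×AaBBSs grid (8·8=64): AABBSs=4 AABBss=4 AABbSs=4 AABbss=4 AaBBSs=8 AaBBss=8 AaBbSs=8 AaBbss=8 aaBBSs=4 aaBBss=4 aaBbSs=4 aaBbss=4
AABbSs hits 4/64; gcd=4; 4÷4/64÷4 = 1/16

P(AABbSs) = 1/16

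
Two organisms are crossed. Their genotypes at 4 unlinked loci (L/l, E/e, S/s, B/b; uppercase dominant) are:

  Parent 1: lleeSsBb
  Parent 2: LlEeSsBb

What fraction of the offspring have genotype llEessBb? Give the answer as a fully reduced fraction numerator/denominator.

P(llEessBb) = 1/32

lleeSsBb gametes: leSB×4, leSb×4, lesB×4, lesb×4
LlEeSsBb gametes: LESB×1, LESb×1, LEsB×1, LEsb×1, LeSB×1, LeSb×1, LesB×1, Lesb×1, lESB×1, lESb×1, lEsB×1, lEsb×1, leSB×1, leSb×1, lesB×1, lesb×1
lleeSsBb×LlEeSsBb grid (16·16=256): LlEeSSBB=4 LlEeSSBb=8 LlEeSSbb=4 LlEeSsBB=8 LlEeSsBb=16 LlEeSsbb=8 LlEessBB=4 LlEessBb=8 LlEessbb=4 LleeSSBB=4 LleeSSBb=8 LleeSSbb=4 LleeSsBB=8 LleeSsBb=16 LleeSsbb=8 LleessBB=4 LleessBb=8 Lleessbb=4 llEeSSBB=4 llEeSSBb=8 llEeSSbb=4 llEeSsBB=8 llEeSsBb=16 llEeSsbb=8 llEessBB=4 llEessBb=8 llEessbb=4 lleeSSBB=4 lleeSSBb=8 lleeSSbb=4 lleeSsBB=8 lleeSsBb=16 lleeSsbb=8 lleessBB=4 lleessBb=8 lleessbb=4
llEessBb hits 8/256; gcd=8; 8÷8/256÷8 = 1/32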